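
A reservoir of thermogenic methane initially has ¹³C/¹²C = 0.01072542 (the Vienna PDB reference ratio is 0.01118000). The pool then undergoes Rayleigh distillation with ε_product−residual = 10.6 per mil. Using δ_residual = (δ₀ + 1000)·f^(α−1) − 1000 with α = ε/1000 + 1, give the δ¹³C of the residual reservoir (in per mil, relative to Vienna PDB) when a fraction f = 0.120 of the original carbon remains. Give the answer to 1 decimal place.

-62.0 per mil

δ₀ = (0.01072542/0.01118000 − 1)×1000 = (0.959340 − 1)×1000 = -40.660 per mil
α − 1 = ε/1000 = 0.0106
f^(α−1) = 0.120^(0.0106) = 0.977776
δ_res = (-40.660 + 1000) × 0.977776 − 1000 = 938.019 − 1000 = -61.98 per mil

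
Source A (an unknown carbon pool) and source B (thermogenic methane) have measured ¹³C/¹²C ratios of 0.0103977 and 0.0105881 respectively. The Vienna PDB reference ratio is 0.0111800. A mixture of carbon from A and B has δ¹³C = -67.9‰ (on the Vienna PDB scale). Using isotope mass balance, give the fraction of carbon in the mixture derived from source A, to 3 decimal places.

δ_A = (0.0103977/0.0111800 − 1)×1000 = (0.930027 − 1)×1000 = -69.973‰
δ_B = (0.0105881/0.0111800 − 1)×1000 = (0.947057 − 1)×1000 = -52.943‰
f_A = (δ_mix − δ_B)/(δ_A − δ_B) = (-67.9 − (-52.943))/(-69.973 − (-52.943))
f_A = -14.957 / -17.030 = 0.8783

0.878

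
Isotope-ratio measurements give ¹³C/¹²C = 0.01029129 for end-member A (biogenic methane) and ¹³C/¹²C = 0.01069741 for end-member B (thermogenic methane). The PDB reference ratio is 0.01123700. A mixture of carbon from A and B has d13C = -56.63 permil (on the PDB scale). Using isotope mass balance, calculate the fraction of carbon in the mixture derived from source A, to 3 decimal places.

0.238

δ_A = (0.01029129/0.01123700 − 1)×1000 = (0.915840 − 1)×1000 = -84.160 permil
δ_B = (0.01069741/0.01123700 − 1)×1000 = (0.951981 − 1)×1000 = -48.019 permil
f_A = (δ_mix − δ_B)/(δ_A − δ_B) = (-56.63 − (-48.019))/(-84.160 − (-48.019))
f_A = -8.611 / -36.141 = 0.2383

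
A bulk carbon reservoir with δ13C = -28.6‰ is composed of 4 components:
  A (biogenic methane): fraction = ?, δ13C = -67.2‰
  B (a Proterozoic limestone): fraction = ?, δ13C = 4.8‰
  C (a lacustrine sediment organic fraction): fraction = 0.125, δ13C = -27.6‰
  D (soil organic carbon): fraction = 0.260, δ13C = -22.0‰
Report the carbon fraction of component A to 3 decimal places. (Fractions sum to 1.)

0.311

Let f_A and f_B be the unknown fractions; fractions sum to 1 so f_A + f_B = 0.615.
Mass balance: Σ fᵢ·δᵢ = δ_bulk ⇒ f_A·(-67.2) + f_B·(4.8) = -28.6 − (-9.170) = -19.430
Substitute f_B = 0.615 − f_A:
f_A·(-67.2 − 4.8) = -19.430 − 0.615×(4.8) = -22.382
f_A = -22.382 / -72.0 = 0.3109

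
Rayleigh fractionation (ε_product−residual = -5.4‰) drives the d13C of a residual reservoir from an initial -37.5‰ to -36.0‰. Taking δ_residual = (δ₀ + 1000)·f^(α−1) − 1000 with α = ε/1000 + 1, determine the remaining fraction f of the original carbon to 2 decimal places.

0.75

α − 1 = ε/1000 = -0.0054
(δ_res + 1000)/(δ₀ + 1000) = (-36.0 + 1000)/(-37.5 + 1000) = 964.0/962.5 = 1.001558
f = 1.001558^(1/-0.0054) = exp(ln(1.001558)/-0.0054) = exp(0.00156/-0.0054)
f = exp(-0.2884) = 0.7495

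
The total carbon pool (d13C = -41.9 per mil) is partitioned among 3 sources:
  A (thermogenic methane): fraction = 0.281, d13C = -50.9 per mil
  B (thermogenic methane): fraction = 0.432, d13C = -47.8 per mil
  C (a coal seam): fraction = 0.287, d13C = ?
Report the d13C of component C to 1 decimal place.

Isotope mass balance: δ_bulk = Σ fᵢ·δᵢ.
-41.9 = 0.281×(-50.9) + 0.432×(-47.8) + 0.287×δ_C
0.287·δ_C = -41.9 − (-34.953) = -6.947
δ_C = -6.947 / 0.287 = -24.21 per mil

-24.2 per mil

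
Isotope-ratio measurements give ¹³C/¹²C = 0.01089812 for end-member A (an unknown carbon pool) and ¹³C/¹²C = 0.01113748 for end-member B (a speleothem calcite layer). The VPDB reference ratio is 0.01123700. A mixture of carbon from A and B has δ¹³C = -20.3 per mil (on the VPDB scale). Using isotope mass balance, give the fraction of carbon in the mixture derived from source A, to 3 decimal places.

δ_A = (0.01089812/0.01123700 − 1)×1000 = (0.969842 − 1)×1000 = -30.158 per mil
δ_B = (0.01113748/0.01123700 − 1)×1000 = (0.991144 − 1)×1000 = -8.856 per mil
f_A = (δ_mix − δ_B)/(δ_A − δ_B) = (-20.3 − (-8.856))/(-30.158 − (-8.856))
f_A = -11.444 / -21.301 = 0.5372

0.537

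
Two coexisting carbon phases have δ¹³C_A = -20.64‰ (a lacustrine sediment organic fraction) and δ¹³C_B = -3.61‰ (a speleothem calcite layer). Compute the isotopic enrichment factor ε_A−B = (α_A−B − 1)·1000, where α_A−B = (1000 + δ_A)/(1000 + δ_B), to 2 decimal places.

-17.09‰

α_A−B = (1000 + -20.64) / (1000 + -3.61) = 979.36 / 996.39 = 0.982908
ε_A−B = (0.982908 − 1) × 1000 = -17.092‰
(The approximation ε ≈ δ_A − δ_B would give -17.03‰.)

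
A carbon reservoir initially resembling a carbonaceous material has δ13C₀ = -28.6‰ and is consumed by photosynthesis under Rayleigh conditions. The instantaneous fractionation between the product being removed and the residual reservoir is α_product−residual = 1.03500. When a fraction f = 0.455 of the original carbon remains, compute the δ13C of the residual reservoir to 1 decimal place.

-55.0‰

Rayleigh residual: δ_res = (δ₀ + 1000)·f^(α−1) − 1000
α − 1 = 0.03500
f^(α−1) = 0.455^(0.03500) = 0.972815
δ_res = (-28.6 + 1000) × 0.972815 − 1000 = 944.993 − 1000 = -55.01‰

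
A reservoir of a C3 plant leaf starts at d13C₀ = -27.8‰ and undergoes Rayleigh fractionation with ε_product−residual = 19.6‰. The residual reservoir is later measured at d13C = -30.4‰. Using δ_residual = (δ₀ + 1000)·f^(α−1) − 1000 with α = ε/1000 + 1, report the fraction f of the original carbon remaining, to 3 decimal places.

α − 1 = ε/1000 = 0.0196
(δ_res + 1000)/(δ₀ + 1000) = (-30.4 + 1000)/(-27.8 + 1000) = 969.6/972.2 = 0.997326
f = 0.997326^(1/0.0196) = exp(ln(0.997326)/0.0196) = exp(-0.00268/0.0196)
f = exp(-0.1366) = 0.8723

0.872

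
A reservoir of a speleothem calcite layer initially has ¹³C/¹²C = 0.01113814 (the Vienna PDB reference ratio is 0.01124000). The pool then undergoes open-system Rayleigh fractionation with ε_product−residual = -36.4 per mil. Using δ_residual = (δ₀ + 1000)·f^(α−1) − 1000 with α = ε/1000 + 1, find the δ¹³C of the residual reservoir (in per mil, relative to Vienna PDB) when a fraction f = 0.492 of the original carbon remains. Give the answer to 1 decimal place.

16.9 per mil

δ₀ = (0.01113814/0.01124000 − 1)×1000 = (0.990938 − 1)×1000 = -9.062 per mil
α − 1 = ε/1000 = -0.0364
f^(α−1) = 0.492^(-0.0364) = 1.026154
δ_res = (-9.062 + 1000) × 1.026154 − 1000 = 1016.855 − 1000 = 16.85 per mil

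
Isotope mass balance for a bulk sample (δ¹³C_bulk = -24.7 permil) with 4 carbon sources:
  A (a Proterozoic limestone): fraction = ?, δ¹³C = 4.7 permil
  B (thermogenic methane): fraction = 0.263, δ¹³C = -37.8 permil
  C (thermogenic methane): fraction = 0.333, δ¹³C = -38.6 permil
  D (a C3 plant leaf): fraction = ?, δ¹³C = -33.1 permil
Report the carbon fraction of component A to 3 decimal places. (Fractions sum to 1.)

Let f_A and f_D be the unknown fractions; fractions sum to 1 so f_A + f_D = 0.404.
Mass balance: Σ fᵢ·δᵢ = δ_bulk ⇒ f_A·(4.7) + f_D·(-33.1) = -24.7 − (-22.795) = -1.905
Substitute f_D = 0.404 − f_A:
f_A·(4.7 − -33.1) = -1.905 − 0.404×(-33.1) = 11.468
f_A = 11.468 / 37.8 = 0.3034

0.303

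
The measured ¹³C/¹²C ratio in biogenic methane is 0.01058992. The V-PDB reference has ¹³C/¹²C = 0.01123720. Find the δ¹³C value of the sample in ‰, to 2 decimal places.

-57.60‰

δ¹³C = (R_sample / R_standard − 1) × 1000
R_sample / R_standard = 0.01058992 / 0.01123720 = 0.942398
δ¹³C = (0.942398 − 1) × 1000 = -57.602‰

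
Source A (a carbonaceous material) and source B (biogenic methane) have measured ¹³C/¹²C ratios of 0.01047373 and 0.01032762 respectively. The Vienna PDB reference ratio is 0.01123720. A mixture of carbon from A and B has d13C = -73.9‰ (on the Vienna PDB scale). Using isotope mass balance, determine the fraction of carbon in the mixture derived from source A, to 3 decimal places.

δ_A = (0.01047373/0.01123720 − 1)×1000 = (0.932059 − 1)×1000 = -67.941‰
δ_B = (0.01032762/0.01123720 − 1)×1000 = (0.919056 − 1)×1000 = -80.944‰
f_A = (δ_mix − δ_B)/(δ_A − δ_B) = (-73.9 − (-80.944))/(-67.941 − (-80.944))
f_A = 7.044 / 13.002 = 0.5417

0.542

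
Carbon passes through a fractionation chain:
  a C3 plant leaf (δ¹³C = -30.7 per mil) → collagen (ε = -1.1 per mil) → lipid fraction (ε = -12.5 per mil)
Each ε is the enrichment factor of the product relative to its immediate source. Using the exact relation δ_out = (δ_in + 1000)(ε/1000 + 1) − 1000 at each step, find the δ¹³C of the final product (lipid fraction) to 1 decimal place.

-43.9 per mil

step 1: δ = (-30.70 + 1000)·(-1.1/1000 + 1) − 1000 = -31.77 per mil
step 2: δ = (-31.77 + 1000)·(-12.5/1000 + 1) − 1000 = -43.87 per mil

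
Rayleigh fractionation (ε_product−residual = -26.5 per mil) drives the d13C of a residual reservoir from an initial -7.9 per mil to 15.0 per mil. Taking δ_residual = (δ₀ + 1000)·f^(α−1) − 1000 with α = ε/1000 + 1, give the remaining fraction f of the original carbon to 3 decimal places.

0.423

α − 1 = ε/1000 = -0.0265
(δ_res + 1000)/(δ₀ + 1000) = (15.0 + 1000)/(-7.9 + 1000) = 1015.0/992.1 = 1.023082
f = 1.023082^(1/-0.0265) = exp(ln(1.023082)/-0.0265) = exp(0.02282/-0.0265)
f = exp(-0.8611) = 0.4227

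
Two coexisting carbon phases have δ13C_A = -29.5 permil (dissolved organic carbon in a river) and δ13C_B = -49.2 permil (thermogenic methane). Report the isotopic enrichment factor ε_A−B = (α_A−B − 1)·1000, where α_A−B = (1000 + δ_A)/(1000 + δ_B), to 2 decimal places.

α_A−B = (1000 + -29.5) / (1000 + -49.2) = 970.5 / 950.8 = 1.020719
ε_A−B = (1.020719 − 1) × 1000 = 20.719 permil
(The approximation ε ≈ δ_A − δ_B would give 19.7 permil.)

20.72 permil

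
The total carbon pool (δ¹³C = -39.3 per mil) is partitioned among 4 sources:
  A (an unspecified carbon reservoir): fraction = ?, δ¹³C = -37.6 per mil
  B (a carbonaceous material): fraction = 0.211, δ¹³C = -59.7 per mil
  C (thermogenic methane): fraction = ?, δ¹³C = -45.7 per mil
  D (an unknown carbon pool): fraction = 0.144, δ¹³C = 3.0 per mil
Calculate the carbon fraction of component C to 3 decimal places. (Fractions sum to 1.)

0.356

Let f_C and f_A be the unknown fractions; fractions sum to 1 so f_C + f_A = 0.645.
Mass balance: Σ fᵢ·δᵢ = δ_bulk ⇒ f_C·(-45.7) + f_A·(-37.6) = -39.3 − (-12.165) = -27.135
Substitute f_A = 0.645 − f_C:
f_C·(-45.7 − -37.6) = -27.135 − 0.645×(-37.6) = -2.883
f_C = -2.883 / -8.1 = 0.3560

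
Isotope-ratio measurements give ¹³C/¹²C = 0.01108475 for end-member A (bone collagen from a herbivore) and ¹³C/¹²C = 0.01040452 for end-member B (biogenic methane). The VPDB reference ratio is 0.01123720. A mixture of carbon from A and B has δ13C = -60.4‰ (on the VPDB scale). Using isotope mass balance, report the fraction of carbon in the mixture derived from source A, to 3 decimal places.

0.226

δ_A = (0.01108475/0.01123720 − 1)×1000 = (0.986433 − 1)×1000 = -13.567‰
δ_B = (0.01040452/0.01123720 − 1)×1000 = (0.925900 − 1)×1000 = -74.100‰
f_A = (δ_mix − δ_B)/(δ_A − δ_B) = (-60.4 − (-74.100))/(-13.567 − (-74.100))
f_A = 13.700 / 60.534 = 0.2263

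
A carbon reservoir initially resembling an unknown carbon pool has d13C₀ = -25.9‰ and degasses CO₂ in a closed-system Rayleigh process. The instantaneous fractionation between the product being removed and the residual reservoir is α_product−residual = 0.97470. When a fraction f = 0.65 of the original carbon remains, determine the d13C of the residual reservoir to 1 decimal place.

-15.2‰

Rayleigh residual: δ_res = (δ₀ + 1000)·f^(α−1) − 1000
α − 1 = -0.02530
f^(α−1) = 0.65^(-0.02530) = 1.010958
δ_res = (-25.9 + 1000) × 1.010958 − 1000 = 984.775 − 1000 = -15.23‰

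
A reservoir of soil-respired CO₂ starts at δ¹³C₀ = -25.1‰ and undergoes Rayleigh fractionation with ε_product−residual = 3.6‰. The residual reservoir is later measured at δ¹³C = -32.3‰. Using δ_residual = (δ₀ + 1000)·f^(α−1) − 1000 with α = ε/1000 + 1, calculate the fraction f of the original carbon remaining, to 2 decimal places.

α − 1 = ε/1000 = 0.0036
(δ_res + 1000)/(δ₀ + 1000) = (-32.3 + 1000)/(-25.1 + 1000) = 967.7/974.9 = 0.992615
f = 0.992615^(1/0.0036) = exp(ln(0.992615)/0.0036) = exp(-0.00741/0.0036)
f = exp(-2.0591) = 0.1276

0.13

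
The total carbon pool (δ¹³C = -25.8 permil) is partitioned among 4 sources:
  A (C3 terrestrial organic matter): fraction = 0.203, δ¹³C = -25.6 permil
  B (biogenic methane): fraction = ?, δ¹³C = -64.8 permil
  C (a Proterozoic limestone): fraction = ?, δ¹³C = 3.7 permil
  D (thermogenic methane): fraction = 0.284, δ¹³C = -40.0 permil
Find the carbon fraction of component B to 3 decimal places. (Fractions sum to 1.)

0.163

Let f_B and f_C be the unknown fractions; fractions sum to 1 so f_B + f_C = 0.513.
Mass balance: Σ fᵢ·δᵢ = δ_bulk ⇒ f_B·(-64.8) + f_C·(3.7) = -25.8 − (-16.557) = -9.243
Substitute f_C = 0.513 − f_B:
f_B·(-64.8 − 3.7) = -9.243 − 0.513×(3.7) = -11.141
f_B = -11.141 / -68.5 = 0.1626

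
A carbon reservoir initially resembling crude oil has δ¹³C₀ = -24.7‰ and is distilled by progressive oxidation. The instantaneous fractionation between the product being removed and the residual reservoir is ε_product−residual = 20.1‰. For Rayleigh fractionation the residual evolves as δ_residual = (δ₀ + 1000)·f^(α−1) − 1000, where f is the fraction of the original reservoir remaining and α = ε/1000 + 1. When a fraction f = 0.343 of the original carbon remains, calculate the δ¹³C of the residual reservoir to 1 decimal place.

-45.5‰

Rayleigh residual: δ_res = (δ₀ + 1000)·f^(α−1) − 1000
α = ε/1000 + 1 = 1.02010, so α − 1 = 0.02010
f^(α−1) = 0.343^(0.02010) = 0.978722
δ_res = (-24.7 + 1000) × 0.978722 − 1000 = 954.548 − 1000 = -45.45‰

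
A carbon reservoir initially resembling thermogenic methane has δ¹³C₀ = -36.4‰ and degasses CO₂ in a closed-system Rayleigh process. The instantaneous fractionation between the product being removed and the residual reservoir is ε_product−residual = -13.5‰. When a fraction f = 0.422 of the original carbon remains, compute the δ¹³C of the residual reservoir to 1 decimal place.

Rayleigh residual: δ_res = (δ₀ + 1000)·f^(α−1) − 1000
α = ε/1000 + 1 = 0.98650, so α − 1 = -0.01350
f^(α−1) = 0.422^(-0.01350) = 1.011715
δ_res = (-36.4 + 1000) × 1.011715 − 1000 = 974.889 − 1000 = -25.11‰

-25.1‰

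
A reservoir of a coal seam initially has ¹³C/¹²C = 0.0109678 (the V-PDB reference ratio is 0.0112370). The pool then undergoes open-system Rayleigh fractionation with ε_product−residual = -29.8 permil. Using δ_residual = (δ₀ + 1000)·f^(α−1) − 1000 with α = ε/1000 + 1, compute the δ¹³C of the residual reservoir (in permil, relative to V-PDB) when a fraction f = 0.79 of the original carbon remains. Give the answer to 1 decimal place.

-17.1 permil

δ₀ = (0.0109678/0.0112370 − 1)×1000 = (0.976043 − 1)×1000 = -23.957 permil
α − 1 = ε/1000 = -0.0298
f^(α−1) = 0.79^(-0.0298) = 1.007049
δ_res = (-23.957 + 1000) × 1.007049 − 1000 = 982.924 − 1000 = -17.08 permil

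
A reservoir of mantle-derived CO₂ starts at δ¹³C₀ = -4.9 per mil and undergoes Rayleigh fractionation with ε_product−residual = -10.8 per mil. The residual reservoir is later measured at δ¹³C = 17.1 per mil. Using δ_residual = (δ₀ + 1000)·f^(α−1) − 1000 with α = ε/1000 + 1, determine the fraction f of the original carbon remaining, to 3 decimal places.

α − 1 = ε/1000 = -0.0108
(δ_res + 1000)/(δ₀ + 1000) = (17.1 + 1000)/(-4.9 + 1000) = 1017.1/995.1 = 1.022108
f = 1.022108^(1/-0.0108) = exp(ln(1.022108)/-0.0108) = exp(0.02187/-0.0108)
f = exp(-2.0248) = 0.1320

0.132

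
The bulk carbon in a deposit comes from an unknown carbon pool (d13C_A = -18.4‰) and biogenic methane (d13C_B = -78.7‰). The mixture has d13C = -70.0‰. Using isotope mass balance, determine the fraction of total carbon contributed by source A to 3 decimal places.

0.144

δ_mix = f_A·δ_A + (1 − f_A)·δ_B  ⇒  f_A = (δ_mix − δ_B)/(δ_A − δ_B)
f_A = (-70.0 − (-78.7)) / (-18.4 − (-78.7))
f_A = 8.7 / 60.3 = 0.1443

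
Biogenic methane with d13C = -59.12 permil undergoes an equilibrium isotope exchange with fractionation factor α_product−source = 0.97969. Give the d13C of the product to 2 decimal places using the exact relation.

δ_product = (δ_source + 1000)·α − 1000
δ_product = (-59.12 + 1000) × 0.97969 − 1000
δ_product = 921.771 − 1000 = -78.229 permil

-78.23 permil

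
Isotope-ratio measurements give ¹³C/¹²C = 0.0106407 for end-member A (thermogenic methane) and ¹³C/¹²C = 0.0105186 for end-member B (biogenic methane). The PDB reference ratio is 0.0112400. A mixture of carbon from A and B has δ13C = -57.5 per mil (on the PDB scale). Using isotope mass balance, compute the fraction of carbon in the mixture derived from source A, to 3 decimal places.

0.615

δ_A = (0.0106407/0.0112400 − 1)×1000 = (0.946681 − 1)×1000 = -53.319 per mil
δ_B = (0.0105186/0.0112400 − 1)×1000 = (0.935819 − 1)×1000 = -64.181 per mil
f_A = (δ_mix − δ_B)/(δ_A − δ_B) = (-57.5 − (-64.181))/(-53.319 − (-64.181))
f_A = 6.681 / 10.863 = 0.6151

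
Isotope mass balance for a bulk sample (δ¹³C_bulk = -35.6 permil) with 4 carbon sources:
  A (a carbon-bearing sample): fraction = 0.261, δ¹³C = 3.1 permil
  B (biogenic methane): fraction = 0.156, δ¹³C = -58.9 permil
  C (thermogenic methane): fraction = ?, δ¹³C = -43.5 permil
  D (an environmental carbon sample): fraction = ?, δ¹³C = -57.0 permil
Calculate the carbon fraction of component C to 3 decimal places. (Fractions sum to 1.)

0.445

Let f_C and f_D be the unknown fractions; fractions sum to 1 so f_C + f_D = 0.583.
Mass balance: Σ fᵢ·δᵢ = δ_bulk ⇒ f_C·(-43.5) + f_D·(-57.0) = -35.6 − (-8.379) = -27.221
Substitute f_D = 0.583 − f_C:
f_C·(-43.5 − -57.0) = -27.221 − 0.583×(-57.0) = 6.010
f_C = 6.010 / 13.5 = 0.4452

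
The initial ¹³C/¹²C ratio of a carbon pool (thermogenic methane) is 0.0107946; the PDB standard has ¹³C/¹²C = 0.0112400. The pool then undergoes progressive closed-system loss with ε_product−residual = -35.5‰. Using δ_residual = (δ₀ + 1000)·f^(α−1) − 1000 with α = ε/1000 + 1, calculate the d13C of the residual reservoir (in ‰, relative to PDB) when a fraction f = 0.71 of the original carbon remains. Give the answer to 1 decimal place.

δ₀ = (0.0107946/0.0112400 − 1)×1000 = (0.960374 − 1)×1000 = -39.626‰
α − 1 = ε/1000 = -0.0355
f^(α−1) = 0.71^(-0.0355) = 1.012233
δ_res = (-39.626 + 1000) × 1.012233 − 1000 = 972.122 − 1000 = -27.88‰

-27.9‰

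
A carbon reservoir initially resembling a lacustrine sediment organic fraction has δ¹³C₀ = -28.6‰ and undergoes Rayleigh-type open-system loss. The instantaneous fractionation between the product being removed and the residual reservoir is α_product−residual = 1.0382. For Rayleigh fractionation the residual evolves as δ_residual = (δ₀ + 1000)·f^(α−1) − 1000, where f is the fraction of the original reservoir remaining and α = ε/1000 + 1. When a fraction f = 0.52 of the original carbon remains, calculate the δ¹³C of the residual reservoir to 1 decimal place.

-52.6‰

Rayleigh residual: δ_res = (δ₀ + 1000)·f^(α−1) − 1000
α − 1 = 0.03820
f^(α−1) = 0.52^(0.03820) = 0.975329
δ_res = (-28.6 + 1000) × 0.975329 − 1000 = 947.435 − 1000 = -52.56‰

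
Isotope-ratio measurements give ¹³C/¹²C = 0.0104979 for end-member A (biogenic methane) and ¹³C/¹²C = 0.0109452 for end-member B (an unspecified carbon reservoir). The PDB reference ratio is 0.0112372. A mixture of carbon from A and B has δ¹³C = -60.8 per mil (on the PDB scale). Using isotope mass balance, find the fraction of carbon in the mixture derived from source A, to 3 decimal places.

δ_A = (0.0104979/0.0112372 − 1)×1000 = (0.934210 − 1)×1000 = -65.790 per mil
δ_B = (0.0109452/0.0112372 − 1)×1000 = (0.974015 − 1)×1000 = -25.985 per mil
f_A = (δ_mix − δ_B)/(δ_A − δ_B) = (-60.8 − (-25.985))/(-65.790 − (-25.985))
f_A = -34.815 / -39.805 = 0.8746

0.875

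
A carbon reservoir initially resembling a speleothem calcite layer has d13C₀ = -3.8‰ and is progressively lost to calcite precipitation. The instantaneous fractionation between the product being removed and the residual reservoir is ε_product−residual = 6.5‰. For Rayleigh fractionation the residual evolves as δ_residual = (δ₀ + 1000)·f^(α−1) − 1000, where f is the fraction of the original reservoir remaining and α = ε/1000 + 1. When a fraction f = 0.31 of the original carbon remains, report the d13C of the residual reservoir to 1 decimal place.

Rayleigh residual: δ_res = (δ₀ + 1000)·f^(α−1) − 1000
α = ε/1000 + 1 = 1.00650, so α − 1 = 0.00650
f^(α−1) = 0.31^(0.00650) = 0.992416
δ_res = (-3.8 + 1000) × 0.992416 − 1000 = 988.645 − 1000 = -11.35‰

-11.4‰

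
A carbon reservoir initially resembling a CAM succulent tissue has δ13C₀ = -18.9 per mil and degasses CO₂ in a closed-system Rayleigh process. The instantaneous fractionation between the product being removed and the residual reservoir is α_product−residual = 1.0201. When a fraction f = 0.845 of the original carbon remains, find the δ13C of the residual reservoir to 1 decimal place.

Rayleigh residual: δ_res = (δ₀ + 1000)·f^(α−1) − 1000
α − 1 = 0.02010
f^(α−1) = 0.845^(0.02010) = 0.996621
δ_res = (-18.9 + 1000) × 0.996621 − 1000 = 977.784 − 1000 = -22.22 per mil

-22.2 per mil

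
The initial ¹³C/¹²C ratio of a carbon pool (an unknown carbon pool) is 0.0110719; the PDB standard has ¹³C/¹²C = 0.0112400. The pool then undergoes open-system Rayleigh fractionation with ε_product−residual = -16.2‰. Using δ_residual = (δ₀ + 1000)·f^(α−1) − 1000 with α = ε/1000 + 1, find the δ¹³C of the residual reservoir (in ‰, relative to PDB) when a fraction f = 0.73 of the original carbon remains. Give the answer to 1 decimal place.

δ₀ = (0.0110719/0.0112400 − 1)×1000 = (0.985044 − 1)×1000 = -14.956‰
α − 1 = ε/1000 = -0.0162
f^(α−1) = 0.73^(-0.0162) = 1.005111
δ_res = (-14.956 + 1000) × 1.005111 − 1000 = 990.079 − 1000 = -9.92‰

-9.9‰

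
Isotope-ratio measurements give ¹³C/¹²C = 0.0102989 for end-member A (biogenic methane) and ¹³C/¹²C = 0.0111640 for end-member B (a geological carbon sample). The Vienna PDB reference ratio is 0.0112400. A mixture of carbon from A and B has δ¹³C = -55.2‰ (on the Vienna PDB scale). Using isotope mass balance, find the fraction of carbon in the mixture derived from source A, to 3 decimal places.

δ_A = (0.0102989/0.0112400 − 1)×1000 = (0.916272 − 1)×1000 = -83.728‰
δ_B = (0.0111640/0.0112400 − 1)×1000 = (0.993238 − 1)×1000 = -6.762‰
f_A = (δ_mix − δ_B)/(δ_A − δ_B) = (-55.2 − (-6.762))/(-83.728 − (-6.762))
f_A = -48.438 / -76.966 = 0.6293

0.629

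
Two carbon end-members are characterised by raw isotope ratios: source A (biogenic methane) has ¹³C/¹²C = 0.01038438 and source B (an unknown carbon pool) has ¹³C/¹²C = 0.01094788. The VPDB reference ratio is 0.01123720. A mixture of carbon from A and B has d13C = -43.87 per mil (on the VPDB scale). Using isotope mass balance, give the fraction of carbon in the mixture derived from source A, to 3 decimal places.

0.361

δ_A = (0.01038438/0.01123720 − 1)×1000 = (0.924107 − 1)×1000 = -75.893 per mil
δ_B = (0.01094788/0.01123720 − 1)×1000 = (0.974253 − 1)×1000 = -25.747 per mil
f_A = (δ_mix − δ_B)/(δ_A − δ_B) = (-43.87 − (-25.747))/(-75.893 − (-25.747))
f_A = -18.123 / -50.146 = 0.3614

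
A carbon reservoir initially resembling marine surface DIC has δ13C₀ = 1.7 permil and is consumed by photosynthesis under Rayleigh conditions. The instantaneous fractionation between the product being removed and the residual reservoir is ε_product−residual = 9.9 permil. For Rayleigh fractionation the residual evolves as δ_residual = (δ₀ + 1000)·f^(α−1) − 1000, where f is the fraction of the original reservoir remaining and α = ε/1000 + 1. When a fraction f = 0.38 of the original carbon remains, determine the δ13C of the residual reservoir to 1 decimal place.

-7.8 permil

Rayleigh residual: δ_res = (δ₀ + 1000)·f^(α−1) − 1000
α = ε/1000 + 1 = 1.00990, so α − 1 = 0.00990
f^(α−1) = 0.38^(0.00990) = 0.990467
δ_res = (1.7 + 1000) × 0.990467 − 1000 = 992.150 − 1000 = -7.85 permil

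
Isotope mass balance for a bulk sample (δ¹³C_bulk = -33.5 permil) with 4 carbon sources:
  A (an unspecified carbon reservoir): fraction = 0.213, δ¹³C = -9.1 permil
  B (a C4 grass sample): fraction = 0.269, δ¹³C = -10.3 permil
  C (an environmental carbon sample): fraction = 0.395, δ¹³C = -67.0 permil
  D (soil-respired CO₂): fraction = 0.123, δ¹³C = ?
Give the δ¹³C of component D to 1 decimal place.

-18.9 permil

Isotope mass balance: δ_bulk = Σ fᵢ·δᵢ.
-33.5 = 0.213×(-9.1) + 0.269×(-10.3) + 0.395×(-67.0) + 0.123×δ_D
0.123·δ_D = -33.5 − (-31.174) = -2.326
δ_D = -2.326 / 0.123 = -18.91 permil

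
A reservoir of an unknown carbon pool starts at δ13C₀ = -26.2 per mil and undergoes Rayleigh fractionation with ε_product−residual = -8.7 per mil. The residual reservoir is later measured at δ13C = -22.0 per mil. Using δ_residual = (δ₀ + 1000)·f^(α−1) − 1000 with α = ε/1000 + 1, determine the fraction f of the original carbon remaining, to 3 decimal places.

0.610

α − 1 = ε/1000 = -0.0087
(δ_res + 1000)/(δ₀ + 1000) = (-22.0 + 1000)/(-26.2 + 1000) = 978.0/973.8 = 1.004313
f = 1.004313^(1/-0.0087) = exp(ln(1.004313)/-0.0087) = exp(0.00430/-0.0087)
f = exp(-0.4947) = 0.6098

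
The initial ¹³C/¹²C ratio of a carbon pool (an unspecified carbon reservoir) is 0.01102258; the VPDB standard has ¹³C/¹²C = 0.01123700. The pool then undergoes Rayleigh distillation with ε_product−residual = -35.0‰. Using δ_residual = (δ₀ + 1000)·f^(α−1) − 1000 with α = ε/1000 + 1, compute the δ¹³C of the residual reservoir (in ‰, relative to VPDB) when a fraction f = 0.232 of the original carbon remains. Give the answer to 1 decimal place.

32.4‰

δ₀ = (0.01102258/0.01123700 − 1)×1000 = (0.980918 − 1)×1000 = -19.082‰
α − 1 = ε/1000 = -0.0350
f^(α−1) = 0.232^(-0.0350) = 1.052466
δ_res = (-19.082 + 1000) × 1.052466 − 1000 = 1032.383 − 1000 = 32.38‰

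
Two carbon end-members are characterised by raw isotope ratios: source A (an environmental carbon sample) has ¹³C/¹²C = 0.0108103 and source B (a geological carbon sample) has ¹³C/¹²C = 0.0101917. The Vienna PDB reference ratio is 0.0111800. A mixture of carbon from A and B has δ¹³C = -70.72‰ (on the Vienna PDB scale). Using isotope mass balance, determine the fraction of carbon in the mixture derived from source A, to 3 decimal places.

0.320

δ_A = (0.0108103/0.0111800 − 1)×1000 = (0.966932 − 1)×1000 = -33.068‰
δ_B = (0.0101917/0.0111800 − 1)×1000 = (0.911601 − 1)×1000 = -88.399‰
f_A = (δ_mix − δ_B)/(δ_A − δ_B) = (-70.72 − (-88.399))/(-33.068 − (-88.399))
f_A = 17.679 / 55.331 = 0.3195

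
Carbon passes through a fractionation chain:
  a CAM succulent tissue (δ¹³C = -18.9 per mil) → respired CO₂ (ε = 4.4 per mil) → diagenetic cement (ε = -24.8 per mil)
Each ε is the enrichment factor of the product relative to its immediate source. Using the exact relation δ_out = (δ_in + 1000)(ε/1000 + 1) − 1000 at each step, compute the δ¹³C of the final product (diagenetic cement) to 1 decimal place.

step 1: δ = (-18.90 + 1000)·(4.4/1000 + 1) − 1000 = -14.58 per mil
step 2: δ = (-14.58 + 1000)·(-24.8/1000 + 1) − 1000 = -39.02 per mil

-39.0 per mil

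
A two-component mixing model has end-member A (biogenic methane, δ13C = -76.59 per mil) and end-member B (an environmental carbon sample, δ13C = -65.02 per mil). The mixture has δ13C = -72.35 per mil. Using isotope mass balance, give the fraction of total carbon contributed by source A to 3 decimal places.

δ_mix = f_A·δ_A + (1 − f_A)·δ_B  ⇒  f_A = (δ_mix − δ_B)/(δ_A − δ_B)
f_A = (-72.35 − (-65.02)) / (-76.59 − (-65.02))
f_A = -7.33 / -11.57 = 0.6335

0.634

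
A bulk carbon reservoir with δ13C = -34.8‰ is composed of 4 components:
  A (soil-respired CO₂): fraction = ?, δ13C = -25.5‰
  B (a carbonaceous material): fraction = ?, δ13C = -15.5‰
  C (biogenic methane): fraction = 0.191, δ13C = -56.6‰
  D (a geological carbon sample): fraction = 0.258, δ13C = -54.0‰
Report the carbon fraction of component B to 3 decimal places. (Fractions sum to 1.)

Let f_B and f_A be the unknown fractions; fractions sum to 1 so f_B + f_A = 0.551.
Mass balance: Σ fᵢ·δᵢ = δ_bulk ⇒ f_B·(-15.5) + f_A·(-25.5) = -34.8 − (-24.743) = -10.057
Substitute f_A = 0.551 − f_B:
f_B·(-15.5 − -25.5) = -10.057 − 0.551×(-25.5) = 3.993
f_B = 3.993 / 10.0 = 0.3993

0.399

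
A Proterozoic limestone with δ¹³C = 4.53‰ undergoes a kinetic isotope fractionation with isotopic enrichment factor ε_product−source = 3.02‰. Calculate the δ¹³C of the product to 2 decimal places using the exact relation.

To first order, δ_product ≈ δ_source + ε = 7.55‰.
Exactly, δ_product = (δ_source + 1000)·(ε/1000 + 1) − 1000.
δ_product = (4.53 + 1000) × (3.02/1000 + 1) − 1000
δ_product = 7.564‰

7.56‰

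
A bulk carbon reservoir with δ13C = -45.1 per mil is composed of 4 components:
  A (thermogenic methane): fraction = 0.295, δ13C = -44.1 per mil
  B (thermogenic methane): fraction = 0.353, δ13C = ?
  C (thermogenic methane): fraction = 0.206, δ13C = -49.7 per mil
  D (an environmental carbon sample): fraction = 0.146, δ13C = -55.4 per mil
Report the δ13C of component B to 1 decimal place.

Isotope mass balance: δ_bulk = Σ fᵢ·δᵢ.
-45.1 = 0.295×(-44.1) + 0.353×δ_B + 0.206×(-49.7) + 0.146×(-55.4)
0.353·δ_B = -45.1 − (-31.336) = -13.764
δ_B = -13.764 / 0.353 = -38.99 per mil

-39.0 per mil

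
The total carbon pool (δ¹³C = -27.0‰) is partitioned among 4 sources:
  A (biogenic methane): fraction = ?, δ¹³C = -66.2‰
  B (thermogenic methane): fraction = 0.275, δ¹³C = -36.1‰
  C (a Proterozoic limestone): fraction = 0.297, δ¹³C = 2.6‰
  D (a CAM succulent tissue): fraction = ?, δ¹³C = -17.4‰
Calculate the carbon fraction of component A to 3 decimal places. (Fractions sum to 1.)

Let f_A and f_D be the unknown fractions; fractions sum to 1 so f_A + f_D = 0.428.
Mass balance: Σ fᵢ·δᵢ = δ_bulk ⇒ f_A·(-66.2) + f_D·(-17.4) = -27.0 − (-9.155) = -17.845
Substitute f_D = 0.428 − f_A:
f_A·(-66.2 − -17.4) = -17.845 − 0.428×(-17.4) = -10.397
f_A = -10.397 / -48.8 = 0.2131

0.213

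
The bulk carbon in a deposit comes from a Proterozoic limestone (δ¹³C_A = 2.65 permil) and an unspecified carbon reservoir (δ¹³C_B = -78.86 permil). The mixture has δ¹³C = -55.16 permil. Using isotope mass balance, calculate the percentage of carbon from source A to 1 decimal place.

29.1%

δ_mix = f_A·δ_A + (1 − f_A)·δ_B  ⇒  f_A = (δ_mix − δ_B)/(δ_A − δ_B)
f_A = (-55.16 − (-78.86)) / (2.65 − (-78.86))
f_A = 23.70 / 81.51 = 0.2908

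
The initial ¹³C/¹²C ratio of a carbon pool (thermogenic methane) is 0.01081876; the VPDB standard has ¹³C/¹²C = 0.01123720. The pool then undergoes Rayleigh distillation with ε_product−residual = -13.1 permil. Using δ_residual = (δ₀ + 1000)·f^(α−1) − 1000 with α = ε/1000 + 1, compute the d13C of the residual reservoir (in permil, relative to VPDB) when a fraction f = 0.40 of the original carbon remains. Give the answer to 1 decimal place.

-25.6 permil

δ₀ = (0.01081876/0.01123720 − 1)×1000 = (0.962763 − 1)×1000 = -37.237 permil
α − 1 = ε/1000 = -0.0131
f^(α−1) = 0.40^(-0.0131) = 1.012076
δ_res = (-37.237 + 1000) × 1.012076 − 1000 = 974.389 − 1000 = -25.61 permil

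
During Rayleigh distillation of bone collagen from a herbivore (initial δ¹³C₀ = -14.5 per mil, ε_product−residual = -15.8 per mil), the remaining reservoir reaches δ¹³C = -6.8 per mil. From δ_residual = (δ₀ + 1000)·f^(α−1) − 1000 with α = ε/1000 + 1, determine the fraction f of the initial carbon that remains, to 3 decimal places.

α − 1 = ε/1000 = -0.0158
(δ_res + 1000)/(δ₀ + 1000) = (-6.8 + 1000)/(-14.5 + 1000) = 993.2/985.5 = 1.007813
f = 1.007813^(1/-0.0158) = exp(ln(1.007813)/-0.0158) = exp(0.00778/-0.0158)
f = exp(-0.4926) = 0.6110

0.611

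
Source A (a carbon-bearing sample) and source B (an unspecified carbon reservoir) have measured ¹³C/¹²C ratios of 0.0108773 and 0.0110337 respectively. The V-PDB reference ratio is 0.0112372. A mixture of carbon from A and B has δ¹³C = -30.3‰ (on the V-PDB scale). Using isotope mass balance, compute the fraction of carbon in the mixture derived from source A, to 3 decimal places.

δ_A = (0.0108773/0.0112372 − 1)×1000 = (0.967972 − 1)×1000 = -32.028‰
δ_B = (0.0110337/0.0112372 − 1)×1000 = (0.981891 − 1)×1000 = -18.109‰
f_A = (δ_mix − δ_B)/(δ_A − δ_B) = (-30.3 − (-18.109))/(-32.028 − (-18.109))
f_A = -12.191 / -13.918 = 0.8759

0.876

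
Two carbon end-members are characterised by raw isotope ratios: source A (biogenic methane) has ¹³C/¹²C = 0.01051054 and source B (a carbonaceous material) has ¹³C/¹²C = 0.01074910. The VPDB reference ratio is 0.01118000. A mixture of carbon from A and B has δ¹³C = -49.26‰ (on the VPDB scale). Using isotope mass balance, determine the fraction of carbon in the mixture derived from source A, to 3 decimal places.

0.502

δ_A = (0.01051054/0.01118000 − 1)×1000 = (0.940120 − 1)×1000 = -59.880‰
δ_B = (0.01074910/0.01118000 − 1)×1000 = (0.961458 − 1)×1000 = -38.542‰
f_A = (δ_mix − δ_B)/(δ_A − δ_B) = (-49.26 − (-38.542))/(-59.880 − (-38.542))
f_A = -10.718 / -21.338 = 0.5023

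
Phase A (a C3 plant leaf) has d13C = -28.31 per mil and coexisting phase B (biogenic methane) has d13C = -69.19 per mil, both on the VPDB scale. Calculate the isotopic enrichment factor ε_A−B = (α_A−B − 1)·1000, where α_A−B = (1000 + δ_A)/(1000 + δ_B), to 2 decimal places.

43.92 per mil

α_A−B = (1000 + -28.31) / (1000 + -69.19) = 971.69 / 930.81 = 1.043919
ε_A−B = (1.043919 − 1) × 1000 = 43.919 per mil
(The approximation ε ≈ δ_A − δ_B would give 40.88 per mil.)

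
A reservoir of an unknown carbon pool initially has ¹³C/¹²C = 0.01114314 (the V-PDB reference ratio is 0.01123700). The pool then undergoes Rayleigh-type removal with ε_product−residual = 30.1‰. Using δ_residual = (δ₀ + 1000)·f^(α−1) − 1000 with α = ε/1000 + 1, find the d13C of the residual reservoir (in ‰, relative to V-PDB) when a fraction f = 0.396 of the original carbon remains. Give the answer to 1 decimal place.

δ₀ = (0.01114314/0.01123700 − 1)×1000 = (0.991647 − 1)×1000 = -8.353‰
α − 1 = ε/1000 = 0.0301
f^(α−1) = 0.396^(0.0301) = 0.972502
δ_res = (-8.353 + 1000) × 0.972502 − 1000 = 964.379 − 1000 = -35.62‰

-35.6‰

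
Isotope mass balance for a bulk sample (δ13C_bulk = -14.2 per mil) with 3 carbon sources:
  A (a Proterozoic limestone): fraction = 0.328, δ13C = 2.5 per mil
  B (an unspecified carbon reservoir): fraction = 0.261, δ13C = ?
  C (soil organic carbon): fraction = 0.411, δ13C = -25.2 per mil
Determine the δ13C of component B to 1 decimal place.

Isotope mass balance: δ_bulk = Σ fᵢ·δᵢ.
-14.2 = 0.328×(2.5) + 0.261×δ_B + 0.411×(-25.2)
0.261·δ_B = -14.2 − (-9.537) = -4.663
δ_B = -4.663 / 0.261 = -17.87 per mil

-17.9 per mil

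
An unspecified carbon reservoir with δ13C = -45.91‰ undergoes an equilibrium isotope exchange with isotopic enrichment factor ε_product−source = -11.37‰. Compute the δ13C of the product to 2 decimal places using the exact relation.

Exactly, δ_product = (δ_source + 1000)·(ε/1000 + 1) − 1000.
δ_product = (-45.91 + 1000) × (-11.37/1000 + 1) − 1000
δ_product = -56.758‰

-56.76‰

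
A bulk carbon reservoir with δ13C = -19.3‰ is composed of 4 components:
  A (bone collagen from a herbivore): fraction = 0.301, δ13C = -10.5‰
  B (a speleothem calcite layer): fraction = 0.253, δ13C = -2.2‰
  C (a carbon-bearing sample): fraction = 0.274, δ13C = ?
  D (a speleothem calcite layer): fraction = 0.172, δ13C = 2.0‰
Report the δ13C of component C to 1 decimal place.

-58.1‰

Isotope mass balance: δ_bulk = Σ fᵢ·δᵢ.
-19.3 = 0.301×(-10.5) + 0.253×(-2.2) + 0.274×δ_C + 0.172×(2.0)
0.274·δ_C = -19.3 − (-3.373) = -15.927
δ_C = -15.927 / 0.274 = -58.13‰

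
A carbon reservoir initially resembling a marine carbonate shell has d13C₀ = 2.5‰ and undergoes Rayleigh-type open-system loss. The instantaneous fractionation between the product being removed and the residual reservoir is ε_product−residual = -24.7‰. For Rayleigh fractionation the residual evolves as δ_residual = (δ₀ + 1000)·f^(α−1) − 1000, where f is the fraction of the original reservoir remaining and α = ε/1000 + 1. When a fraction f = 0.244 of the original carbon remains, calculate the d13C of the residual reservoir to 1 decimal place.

Rayleigh residual: δ_res = (δ₀ + 1000)·f^(α−1) − 1000
α = ε/1000 + 1 = 0.97530, so α − 1 = -0.02470
f^(α−1) = 0.244^(-0.02470) = 1.035456
δ_res = (2.5 + 1000) × 1.035456 − 1000 = 1038.044 − 1000 = 38.04‰

38.0‰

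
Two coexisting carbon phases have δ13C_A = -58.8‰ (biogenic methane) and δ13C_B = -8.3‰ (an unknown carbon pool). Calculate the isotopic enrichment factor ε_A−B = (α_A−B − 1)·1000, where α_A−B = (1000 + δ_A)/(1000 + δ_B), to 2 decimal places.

α_A−B = (1000 + -58.8) / (1000 + -8.3) = 941.2 / 991.7 = 0.949077
ε_A−B = (0.949077 − 1) × 1000 = -50.923‰
(The approximation ε ≈ δ_A − δ_B would give -50.5‰.)

-50.92‰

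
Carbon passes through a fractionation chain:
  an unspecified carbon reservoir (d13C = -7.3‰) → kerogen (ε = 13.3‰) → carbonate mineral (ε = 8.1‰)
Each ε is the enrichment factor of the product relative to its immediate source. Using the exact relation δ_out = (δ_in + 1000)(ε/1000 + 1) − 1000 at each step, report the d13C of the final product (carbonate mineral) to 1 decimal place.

step 1: δ = (-7.30 + 1000)·(13.3/1000 + 1) − 1000 = 5.90‰
step 2: δ = (5.90 + 1000)·(8.1/1000 + 1) − 1000 = 14.05‰

14.1‰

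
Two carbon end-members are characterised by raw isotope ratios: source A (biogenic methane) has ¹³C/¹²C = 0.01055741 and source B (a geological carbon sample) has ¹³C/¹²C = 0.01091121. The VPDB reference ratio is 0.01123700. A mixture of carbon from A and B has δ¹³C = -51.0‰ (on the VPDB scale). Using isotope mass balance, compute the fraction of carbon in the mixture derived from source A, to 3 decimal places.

0.699

δ_A = (0.01055741/0.01123700 − 1)×1000 = (0.939522 − 1)×1000 = -60.478‰
δ_B = (0.01091121/0.01123700 − 1)×1000 = (0.971007 − 1)×1000 = -28.993‰
f_A = (δ_mix − δ_B)/(δ_A − δ_B) = (-51.0 − (-28.993))/(-60.478 − (-28.993))
f_A = -22.007 / -31.485 = 0.6990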